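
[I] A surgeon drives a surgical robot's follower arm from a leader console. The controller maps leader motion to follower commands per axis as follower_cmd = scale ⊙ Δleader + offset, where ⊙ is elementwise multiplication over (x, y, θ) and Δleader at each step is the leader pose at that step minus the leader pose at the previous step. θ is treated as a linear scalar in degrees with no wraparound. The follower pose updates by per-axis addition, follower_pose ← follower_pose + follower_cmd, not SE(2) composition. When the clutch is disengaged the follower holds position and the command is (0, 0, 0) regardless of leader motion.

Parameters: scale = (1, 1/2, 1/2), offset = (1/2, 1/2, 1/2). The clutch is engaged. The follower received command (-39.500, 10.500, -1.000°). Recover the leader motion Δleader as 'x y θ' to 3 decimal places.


axis x: (-39.500 − 1/2) / (1) = -40.000
axis y: (10.500 − 1/2) / (1/2) = 20.000
axis θ: (-1.000 − 1/2) / (1/2) = -3.000

-40.000 20.000 -3.000


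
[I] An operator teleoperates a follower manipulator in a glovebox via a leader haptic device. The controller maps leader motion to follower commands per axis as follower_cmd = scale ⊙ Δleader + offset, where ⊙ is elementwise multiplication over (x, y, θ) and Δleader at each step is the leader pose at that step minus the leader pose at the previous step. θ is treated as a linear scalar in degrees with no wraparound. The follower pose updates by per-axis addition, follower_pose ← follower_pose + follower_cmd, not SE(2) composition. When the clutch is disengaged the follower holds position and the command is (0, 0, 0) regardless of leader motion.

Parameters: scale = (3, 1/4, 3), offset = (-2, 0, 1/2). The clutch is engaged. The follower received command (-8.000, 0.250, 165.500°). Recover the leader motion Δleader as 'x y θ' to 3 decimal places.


axis x: (-8.000 − -2) / (3) = -2.000
axis y: (0.250 − 0) / (1/4) = 1.000
axis θ: (165.500 − 1/2) / (3) = 55.000

-2.000 1.000 55.000


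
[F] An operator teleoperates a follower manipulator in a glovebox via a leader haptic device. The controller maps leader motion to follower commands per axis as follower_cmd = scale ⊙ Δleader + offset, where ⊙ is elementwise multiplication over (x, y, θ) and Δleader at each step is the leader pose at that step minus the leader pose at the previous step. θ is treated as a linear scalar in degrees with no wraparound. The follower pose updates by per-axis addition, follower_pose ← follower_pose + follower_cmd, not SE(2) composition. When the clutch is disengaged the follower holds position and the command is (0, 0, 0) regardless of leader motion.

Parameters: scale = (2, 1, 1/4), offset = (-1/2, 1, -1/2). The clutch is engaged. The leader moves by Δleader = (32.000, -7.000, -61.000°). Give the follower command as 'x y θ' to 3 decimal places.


axis x: 2·32.000 + -1/2 = 63.500
axis y: 1·-7.000 + 1 = -6.000
axis θ: 1/4·-61.000 + -1/2 = -15.750

63.500 -6.000 -15.750


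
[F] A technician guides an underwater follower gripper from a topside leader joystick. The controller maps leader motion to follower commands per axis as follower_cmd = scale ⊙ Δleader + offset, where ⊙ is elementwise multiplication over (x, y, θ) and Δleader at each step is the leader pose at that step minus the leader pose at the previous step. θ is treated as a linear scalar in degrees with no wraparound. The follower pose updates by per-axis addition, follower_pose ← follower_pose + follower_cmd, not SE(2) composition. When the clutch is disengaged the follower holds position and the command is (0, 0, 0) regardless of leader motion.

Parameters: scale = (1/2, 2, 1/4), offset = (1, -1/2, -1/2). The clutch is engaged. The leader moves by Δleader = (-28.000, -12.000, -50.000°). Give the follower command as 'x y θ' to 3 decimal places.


axis x: 1/2·-28.000 + 1 = -13.000
axis y: 2·-12.000 + -1/2 = -24.500
axis θ: 1/4·-50.000 + -1/2 = -13.000

-13.000 -24.500 -13.000


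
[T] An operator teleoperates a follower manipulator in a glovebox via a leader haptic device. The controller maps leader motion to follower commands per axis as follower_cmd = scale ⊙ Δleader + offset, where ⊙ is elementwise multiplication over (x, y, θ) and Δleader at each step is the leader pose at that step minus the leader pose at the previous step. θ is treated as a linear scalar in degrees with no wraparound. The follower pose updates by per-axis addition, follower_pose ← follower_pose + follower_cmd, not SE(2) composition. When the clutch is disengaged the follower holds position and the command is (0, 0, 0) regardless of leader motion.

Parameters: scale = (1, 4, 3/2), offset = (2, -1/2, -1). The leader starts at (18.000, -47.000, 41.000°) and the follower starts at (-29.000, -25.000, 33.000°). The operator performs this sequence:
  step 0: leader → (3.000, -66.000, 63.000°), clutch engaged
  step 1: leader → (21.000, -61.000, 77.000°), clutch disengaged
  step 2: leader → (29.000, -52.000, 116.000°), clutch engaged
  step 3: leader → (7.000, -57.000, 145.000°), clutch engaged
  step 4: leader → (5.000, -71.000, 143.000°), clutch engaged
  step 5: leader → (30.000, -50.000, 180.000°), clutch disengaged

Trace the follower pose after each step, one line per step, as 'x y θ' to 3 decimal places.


step 0: Δleader=(-15.000, -19.000, 22.000°), engaged; cmd=(-13.000, -76.500, 32.000°) → follower=(-42.000, -101.500, 65.000°)
step 1: Δleader=(18.000, 5.000, 14.000°), disengaged; cmd=(0,0,0) → follower holds at (-42.000, -101.500, 65.000°)
step 2: Δleader=(8.000, 9.000, 39.000°), engaged; cmd=(10.000, 35.500, 57.500°) → follower=(-32.000, -66.000, 122.500°)
step 3: Δleader=(-22.000, -5.000, 29.000°), engaged; cmd=(-20.000, -20.500, 42.500°) → follower=(-52.000, -86.500, 165.000°)
step 4: Δleader=(-2.000, -14.000, -2.000°), engaged; cmd=(0.000, -56.500, -4.000°) → follower=(-52.000, -143.000, 161.000°)
step 5: Δleader=(25.000, 21.000, 37.000°), disengaged; cmd=(0,0,0) → follower holds at (-52.000, -143.000, 161.000°)

-42.000 -101.500 65.000
-42.000 -101.500 65.000
-32.000 -66.000 122.500
-52.000 -86.500 165.000
-52.000 -143.000 161.000
-52.000 -143.000 161.000


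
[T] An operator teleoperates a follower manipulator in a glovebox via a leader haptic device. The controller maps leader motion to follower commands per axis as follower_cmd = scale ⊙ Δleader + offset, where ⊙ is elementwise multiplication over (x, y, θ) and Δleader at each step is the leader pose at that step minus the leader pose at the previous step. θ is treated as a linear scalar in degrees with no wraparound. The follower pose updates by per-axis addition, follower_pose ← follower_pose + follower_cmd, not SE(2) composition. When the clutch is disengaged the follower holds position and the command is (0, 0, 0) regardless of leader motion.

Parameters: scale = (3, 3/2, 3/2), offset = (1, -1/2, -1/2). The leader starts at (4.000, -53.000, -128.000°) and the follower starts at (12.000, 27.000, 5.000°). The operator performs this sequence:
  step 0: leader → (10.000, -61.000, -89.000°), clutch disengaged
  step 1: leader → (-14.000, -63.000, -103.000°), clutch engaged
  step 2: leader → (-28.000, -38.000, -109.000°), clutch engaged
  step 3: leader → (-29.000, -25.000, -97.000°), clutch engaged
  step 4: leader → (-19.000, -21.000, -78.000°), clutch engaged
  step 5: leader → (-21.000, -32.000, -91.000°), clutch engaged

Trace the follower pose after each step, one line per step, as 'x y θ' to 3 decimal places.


12.000 27.000 5.000
-59.000 23.500 -16.500
-100.000 60.500 -26.000
-102.000 79.500 -8.500
-71.000 85.000 19.500
-76.000 68.000 -0.500

step 0: Δleader=(6.000, -8.000, 39.000°), disengaged; cmd=(0,0,0) → follower holds at (12.000, 27.000, 5.000°)
step 1: Δleader=(-24.000, -2.000, -14.000°), engaged; cmd=(-71.000, -3.500, -21.500°) → follower=(-59.000, 23.500, -16.500°)
step 2: Δleader=(-14.000, 25.000, -6.000°), engaged; cmd=(-41.000, 37.000, -9.500°) → follower=(-100.000, 60.500, -26.000°)
step 3: Δleader=(-1.000, 13.000, 12.000°), engaged; cmd=(-2.000, 19.000, 17.500°) → follower=(-102.000, 79.500, -8.500°)
step 4: Δleader=(10.000, 4.000, 19.000°), engaged; cmd=(31.000, 5.500, 28.000°) → follower=(-71.000, 85.000, 19.500°)
step 5: Δleader=(-2.000, -11.000, -13.000°), engaged; cmd=(-5.000, -17.000, -20.000°) → follower=(-76.000, 68.000, -0.500°)


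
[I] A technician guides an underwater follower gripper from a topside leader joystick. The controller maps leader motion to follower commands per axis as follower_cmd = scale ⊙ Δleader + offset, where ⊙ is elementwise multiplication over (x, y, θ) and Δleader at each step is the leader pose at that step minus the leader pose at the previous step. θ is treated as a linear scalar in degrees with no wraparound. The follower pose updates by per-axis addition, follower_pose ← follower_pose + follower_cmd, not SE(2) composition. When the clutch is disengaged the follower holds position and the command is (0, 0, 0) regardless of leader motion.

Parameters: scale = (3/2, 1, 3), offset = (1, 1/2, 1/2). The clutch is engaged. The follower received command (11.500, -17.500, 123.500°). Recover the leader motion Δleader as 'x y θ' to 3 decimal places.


axis x: (11.500 − 1) / (3/2) = 7.000
axis y: (-17.500 − 1/2) / (1) = -18.000
axis θ: (123.500 − 1/2) / (3) = 41.000

7.000 -18.000 41.000


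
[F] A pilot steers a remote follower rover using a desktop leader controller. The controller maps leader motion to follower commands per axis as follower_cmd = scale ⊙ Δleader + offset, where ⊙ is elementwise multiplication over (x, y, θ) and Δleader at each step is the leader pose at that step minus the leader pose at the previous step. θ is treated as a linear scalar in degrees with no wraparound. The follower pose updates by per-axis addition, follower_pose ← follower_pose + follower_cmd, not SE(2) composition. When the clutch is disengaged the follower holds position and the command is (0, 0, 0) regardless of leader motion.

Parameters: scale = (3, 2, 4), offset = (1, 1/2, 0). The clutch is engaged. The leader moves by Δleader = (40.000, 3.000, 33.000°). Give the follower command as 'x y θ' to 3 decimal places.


axis x: 3·40.000 + 1 = 121.000
axis y: 2·3.000 + 1/2 = 6.500
axis θ: 4·33.000 + 0 = 132.000

121.000 6.500 132.000


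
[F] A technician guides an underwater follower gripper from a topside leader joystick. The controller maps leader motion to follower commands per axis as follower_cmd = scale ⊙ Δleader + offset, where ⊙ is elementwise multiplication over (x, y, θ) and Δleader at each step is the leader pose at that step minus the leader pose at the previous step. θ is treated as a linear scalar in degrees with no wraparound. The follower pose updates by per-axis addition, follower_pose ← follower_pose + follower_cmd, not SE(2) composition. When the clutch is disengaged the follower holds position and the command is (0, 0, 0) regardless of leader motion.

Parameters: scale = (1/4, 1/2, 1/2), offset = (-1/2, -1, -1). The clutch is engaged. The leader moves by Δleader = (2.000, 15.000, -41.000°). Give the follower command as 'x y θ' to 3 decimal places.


axis x: 1/4·2.000 + -1/2 = 0.000
axis y: 1/2·15.000 + -1 = 6.500
axis θ: 1/2·-41.000 + -1 = -21.500

0.000 6.500 -21.500


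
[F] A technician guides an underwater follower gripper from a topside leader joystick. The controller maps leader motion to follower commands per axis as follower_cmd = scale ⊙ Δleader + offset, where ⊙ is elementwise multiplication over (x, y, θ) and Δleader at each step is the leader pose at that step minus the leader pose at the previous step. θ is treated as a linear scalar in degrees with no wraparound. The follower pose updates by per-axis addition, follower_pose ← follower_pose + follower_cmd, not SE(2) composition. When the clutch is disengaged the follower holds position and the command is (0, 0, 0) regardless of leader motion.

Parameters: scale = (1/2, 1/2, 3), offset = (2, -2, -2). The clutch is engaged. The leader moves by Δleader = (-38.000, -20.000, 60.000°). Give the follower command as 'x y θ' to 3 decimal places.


axis x: 1/2·-38.000 + 2 = -17.000
axis y: 1/2·-20.000 + -2 = -12.000
axis θ: 3·60.000 + -2 = 178.000

-17.000 -12.000 178.000


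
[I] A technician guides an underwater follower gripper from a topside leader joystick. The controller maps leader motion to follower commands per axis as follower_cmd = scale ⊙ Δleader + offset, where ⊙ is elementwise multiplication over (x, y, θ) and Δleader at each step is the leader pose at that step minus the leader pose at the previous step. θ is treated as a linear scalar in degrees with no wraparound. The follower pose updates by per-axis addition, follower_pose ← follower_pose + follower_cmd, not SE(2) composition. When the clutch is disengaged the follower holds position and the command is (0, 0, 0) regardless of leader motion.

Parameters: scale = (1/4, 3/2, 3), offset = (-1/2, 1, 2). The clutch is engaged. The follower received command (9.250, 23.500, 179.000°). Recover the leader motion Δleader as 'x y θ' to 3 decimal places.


axis x: (9.250 − -1/2) / (1/4) = 39.000
axis y: (23.500 − 1) / (3/2) = 15.000
axis θ: (179.000 − 2) / (3) = 59.000

39.000 15.000 59.000


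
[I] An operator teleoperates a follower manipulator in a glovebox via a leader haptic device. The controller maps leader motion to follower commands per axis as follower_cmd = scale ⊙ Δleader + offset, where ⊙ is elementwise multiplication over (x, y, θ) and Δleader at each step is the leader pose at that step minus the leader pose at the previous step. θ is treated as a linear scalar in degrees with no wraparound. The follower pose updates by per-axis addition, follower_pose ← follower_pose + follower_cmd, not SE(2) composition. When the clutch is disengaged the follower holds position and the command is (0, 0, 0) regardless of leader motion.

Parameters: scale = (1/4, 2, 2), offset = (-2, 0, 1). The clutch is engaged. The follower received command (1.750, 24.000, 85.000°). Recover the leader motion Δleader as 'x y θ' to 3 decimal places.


axis x: (1.750 − -2) / (1/4) = 15.000
axis y: (24.000 − 0) / (2) = 12.000
axis θ: (85.000 − 1) / (2) = 42.000

15.000 12.000 42.000


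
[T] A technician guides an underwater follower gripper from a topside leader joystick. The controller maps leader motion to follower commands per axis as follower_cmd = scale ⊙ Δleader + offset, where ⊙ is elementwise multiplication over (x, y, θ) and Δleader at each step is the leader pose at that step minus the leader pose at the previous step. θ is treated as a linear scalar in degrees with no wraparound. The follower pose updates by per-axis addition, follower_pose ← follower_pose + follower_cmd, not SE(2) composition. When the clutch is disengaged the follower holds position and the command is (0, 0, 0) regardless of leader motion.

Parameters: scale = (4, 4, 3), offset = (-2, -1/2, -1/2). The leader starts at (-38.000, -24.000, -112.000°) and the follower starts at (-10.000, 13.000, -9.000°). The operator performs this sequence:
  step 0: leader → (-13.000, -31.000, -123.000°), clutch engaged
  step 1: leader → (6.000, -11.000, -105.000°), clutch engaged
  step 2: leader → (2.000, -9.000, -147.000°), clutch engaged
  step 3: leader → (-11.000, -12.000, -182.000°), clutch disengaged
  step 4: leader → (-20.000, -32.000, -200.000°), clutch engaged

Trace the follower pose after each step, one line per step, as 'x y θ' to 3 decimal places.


88.000 -15.500 -42.500
162.000 64.000 11.000
144.000 71.500 -115.500
144.000 71.500 -115.500
106.000 -9.000 -170.000

step 0: Δleader=(25.000, -7.000, -11.000°), engaged; cmd=(98.000, -28.500, -33.500°) → follower=(88.000, -15.500, -42.500°)
step 1: Δleader=(19.000, 20.000, 18.000°), engaged; cmd=(74.000, 79.500, 53.500°) → follower=(162.000, 64.000, 11.000°)
step 2: Δleader=(-4.000, 2.000, -42.000°), engaged; cmd=(-18.000, 7.500, -126.500°) → follower=(144.000, 71.500, -115.500°)
step 3: Δleader=(-13.000, -3.000, -35.000°), disengaged; cmd=(0,0,0) → follower holds at (144.000, 71.500, -115.500°)
step 4: Δleader=(-9.000, -20.000, -18.000°), engaged; cmd=(-38.000, -80.500, -54.500°) → follower=(106.000, -9.000, -170.000°)


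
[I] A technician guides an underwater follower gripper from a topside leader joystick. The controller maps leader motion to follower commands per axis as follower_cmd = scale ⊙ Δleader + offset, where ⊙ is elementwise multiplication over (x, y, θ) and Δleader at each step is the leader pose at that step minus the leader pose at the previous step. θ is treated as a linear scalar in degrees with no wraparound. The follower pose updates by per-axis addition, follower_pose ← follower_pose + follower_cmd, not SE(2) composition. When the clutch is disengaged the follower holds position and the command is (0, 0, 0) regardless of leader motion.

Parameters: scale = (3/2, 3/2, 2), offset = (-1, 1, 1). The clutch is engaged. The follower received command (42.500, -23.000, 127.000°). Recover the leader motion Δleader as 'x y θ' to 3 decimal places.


29.000 -16.000 63.000

axis x: (42.500 − -1) / (3/2) = 29.000
axis y: (-23.000 − 1) / (3/2) = -16.000
axis θ: (127.000 − 1) / (2) = 63.000


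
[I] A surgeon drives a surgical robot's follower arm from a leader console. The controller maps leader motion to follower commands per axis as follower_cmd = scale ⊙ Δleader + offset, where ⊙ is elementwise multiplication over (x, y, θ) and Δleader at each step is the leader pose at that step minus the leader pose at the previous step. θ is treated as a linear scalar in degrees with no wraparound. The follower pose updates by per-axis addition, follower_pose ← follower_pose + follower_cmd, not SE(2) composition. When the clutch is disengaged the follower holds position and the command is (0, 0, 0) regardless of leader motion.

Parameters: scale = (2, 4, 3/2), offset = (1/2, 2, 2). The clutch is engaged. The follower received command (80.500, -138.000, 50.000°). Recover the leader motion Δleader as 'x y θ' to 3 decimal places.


40.000 -35.000 32.000

axis x: (80.500 − 1/2) / (2) = 40.000
axis y: (-138.000 − 2) / (4) = -35.000
axis θ: (50.000 − 2) / (3/2) = 32.000


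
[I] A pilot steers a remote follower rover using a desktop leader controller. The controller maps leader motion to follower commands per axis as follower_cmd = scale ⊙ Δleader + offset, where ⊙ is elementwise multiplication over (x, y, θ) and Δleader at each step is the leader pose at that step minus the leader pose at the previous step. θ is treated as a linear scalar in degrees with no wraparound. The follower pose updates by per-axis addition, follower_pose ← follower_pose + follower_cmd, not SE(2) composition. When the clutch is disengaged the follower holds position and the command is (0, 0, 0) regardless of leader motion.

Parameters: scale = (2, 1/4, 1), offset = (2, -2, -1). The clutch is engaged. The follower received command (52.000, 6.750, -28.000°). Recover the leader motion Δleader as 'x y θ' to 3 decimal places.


axis x: (52.000 − 2) / (2) = 25.000
axis y: (6.750 − -2) / (1/4) = 35.000
axis θ: (-28.000 − -1) / (1) = -27.000

25.000 35.000 -27.000


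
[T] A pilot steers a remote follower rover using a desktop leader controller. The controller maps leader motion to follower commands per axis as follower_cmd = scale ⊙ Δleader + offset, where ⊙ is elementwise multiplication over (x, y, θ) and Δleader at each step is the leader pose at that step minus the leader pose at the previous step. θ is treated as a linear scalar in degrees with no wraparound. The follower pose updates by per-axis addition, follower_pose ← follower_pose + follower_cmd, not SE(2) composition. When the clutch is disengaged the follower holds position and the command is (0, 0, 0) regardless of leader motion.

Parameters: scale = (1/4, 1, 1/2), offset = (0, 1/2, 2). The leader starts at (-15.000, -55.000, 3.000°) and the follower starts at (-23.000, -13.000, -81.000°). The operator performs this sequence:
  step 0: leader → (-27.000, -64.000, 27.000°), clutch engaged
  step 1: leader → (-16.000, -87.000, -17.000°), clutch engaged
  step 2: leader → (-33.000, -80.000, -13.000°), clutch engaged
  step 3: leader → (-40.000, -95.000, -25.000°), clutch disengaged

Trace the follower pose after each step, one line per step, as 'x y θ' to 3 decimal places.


-26.000 -21.500 -67.000
-23.250 -44.000 -87.000
-27.500 -36.500 -83.000
-27.500 -36.500 -83.000

step 0: Δleader=(-12.000, -9.000, 24.000°), engaged; cmd=(-3.000, -8.500, 14.000°) → follower=(-26.000, -21.500, -67.000°)
step 1: Δleader=(11.000, -23.000, -44.000°), engaged; cmd=(2.750, -22.500, -20.000°) → follower=(-23.250, -44.000, -87.000°)
step 2: Δleader=(-17.000, 7.000, 4.000°), engaged; cmd=(-4.250, 7.500, 4.000°) → follower=(-27.500, -36.500, -83.000°)
step 3: Δleader=(-7.000, -15.000, -12.000°), disengaged; cmd=(0,0,0) → follower holds at (-27.500, -36.500, -83.000°)


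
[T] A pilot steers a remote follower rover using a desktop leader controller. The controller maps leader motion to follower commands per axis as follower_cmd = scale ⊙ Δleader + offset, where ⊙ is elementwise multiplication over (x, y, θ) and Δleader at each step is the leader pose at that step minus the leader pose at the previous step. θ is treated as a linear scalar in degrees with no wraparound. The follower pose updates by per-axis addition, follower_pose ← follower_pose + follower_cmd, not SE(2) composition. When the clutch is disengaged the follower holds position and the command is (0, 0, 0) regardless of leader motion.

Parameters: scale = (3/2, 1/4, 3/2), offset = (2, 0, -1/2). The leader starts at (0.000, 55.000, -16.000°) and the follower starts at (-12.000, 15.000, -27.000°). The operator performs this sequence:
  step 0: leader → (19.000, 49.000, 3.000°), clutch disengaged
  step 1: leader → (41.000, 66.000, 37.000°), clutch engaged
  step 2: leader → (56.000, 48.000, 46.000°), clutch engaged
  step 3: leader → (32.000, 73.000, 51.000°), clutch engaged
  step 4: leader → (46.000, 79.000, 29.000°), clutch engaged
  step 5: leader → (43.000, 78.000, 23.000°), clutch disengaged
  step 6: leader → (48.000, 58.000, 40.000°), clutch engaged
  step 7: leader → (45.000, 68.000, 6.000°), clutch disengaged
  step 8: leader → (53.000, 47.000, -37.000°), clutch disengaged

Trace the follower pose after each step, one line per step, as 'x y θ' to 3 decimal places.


-12.000 15.000 -27.000
23.000 19.250 23.500
47.500 14.750 36.500
13.500 21.000 43.500
36.500 22.500 10.000
36.500 22.500 10.000
46.000 17.500 35.000
46.000 17.500 35.000
46.000 17.500 35.000

step 0: Δleader=(19.000, -6.000, 19.000°), disengaged; cmd=(0,0,0) → follower holds at (-12.000, 15.000, -27.000°)
step 1: Δleader=(22.000, 17.000, 34.000°), engaged; cmd=(35.000, 4.250, 50.500°) → follower=(23.000, 19.250, 23.500°)
step 2: Δleader=(15.000, -18.000, 9.000°), engaged; cmd=(24.500, -4.500, 13.000°) → follower=(47.500, 14.750, 36.500°)
step 3: Δleader=(-24.000, 25.000, 5.000°), engaged; cmd=(-34.000, 6.250, 7.000°) → follower=(13.500, 21.000, 43.500°)
step 4: Δleader=(14.000, 6.000, -22.000°), engaged; cmd=(23.000, 1.500, -33.500°) → follower=(36.500, 22.500, 10.000°)
step 5: Δleader=(-3.000, -1.000, -6.000°), disengaged; cmd=(0,0,0) → follower holds at (36.500, 22.500, 10.000°)
step 6: Δleader=(5.000, -20.000, 17.000°), engaged; cmd=(9.500, -5.000, 25.000°) → follower=(46.000, 17.500, 35.000°)
step 7: Δleader=(-3.000, 10.000, -34.000°), disengaged; cmd=(0,0,0) → follower holds at (46.000, 17.500, 35.000°)
step 8: Δleader=(8.000, -21.000, -43.000°), disengaged; cmd=(0,0,0) → follower holds at (46.000, 17.500, 35.000°)


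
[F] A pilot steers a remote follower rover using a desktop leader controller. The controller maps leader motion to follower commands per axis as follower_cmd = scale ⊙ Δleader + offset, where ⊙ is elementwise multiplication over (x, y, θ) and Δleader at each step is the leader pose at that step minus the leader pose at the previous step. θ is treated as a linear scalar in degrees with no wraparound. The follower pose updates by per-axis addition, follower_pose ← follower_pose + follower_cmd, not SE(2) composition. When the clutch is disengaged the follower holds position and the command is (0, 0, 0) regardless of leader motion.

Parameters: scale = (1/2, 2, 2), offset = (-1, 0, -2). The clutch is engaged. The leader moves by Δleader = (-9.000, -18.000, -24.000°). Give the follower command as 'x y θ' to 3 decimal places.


-5.500 -36.000 -50.000

axis x: 1/2·-9.000 + -1 = -5.500
axis y: 2·-18.000 + 0 = -36.000
axis θ: 2·-24.000 + -2 = -50.000


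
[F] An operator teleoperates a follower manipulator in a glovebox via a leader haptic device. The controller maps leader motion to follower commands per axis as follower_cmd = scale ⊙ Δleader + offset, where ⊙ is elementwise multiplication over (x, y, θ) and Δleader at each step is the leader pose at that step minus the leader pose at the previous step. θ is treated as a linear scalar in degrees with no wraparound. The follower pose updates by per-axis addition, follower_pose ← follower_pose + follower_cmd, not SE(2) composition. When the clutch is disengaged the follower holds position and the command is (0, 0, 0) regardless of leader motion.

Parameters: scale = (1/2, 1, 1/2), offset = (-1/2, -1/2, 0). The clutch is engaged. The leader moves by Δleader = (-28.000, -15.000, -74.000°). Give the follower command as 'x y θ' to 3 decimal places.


-14.500 -15.500 -37.000

axis x: 1/2·-28.000 + -1/2 = -14.500
axis y: 1·-15.000 + -1/2 = -15.500
axis θ: 1/2·-74.000 + 0 = -37.000


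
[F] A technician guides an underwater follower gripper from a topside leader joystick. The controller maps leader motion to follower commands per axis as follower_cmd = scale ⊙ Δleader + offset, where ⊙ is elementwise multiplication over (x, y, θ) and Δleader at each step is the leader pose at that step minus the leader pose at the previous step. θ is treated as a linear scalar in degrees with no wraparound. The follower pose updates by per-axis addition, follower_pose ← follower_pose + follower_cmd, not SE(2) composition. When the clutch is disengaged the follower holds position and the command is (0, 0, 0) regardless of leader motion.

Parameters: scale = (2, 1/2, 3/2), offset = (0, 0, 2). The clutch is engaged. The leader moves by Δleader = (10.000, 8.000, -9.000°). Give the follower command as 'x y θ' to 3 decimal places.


20.000 4.000 -11.500

axis x: 2·10.000 + 0 = 20.000
axis y: 1/2·8.000 + 0 = 4.000
axis θ: 3/2·-9.000 + 2 = -11.500


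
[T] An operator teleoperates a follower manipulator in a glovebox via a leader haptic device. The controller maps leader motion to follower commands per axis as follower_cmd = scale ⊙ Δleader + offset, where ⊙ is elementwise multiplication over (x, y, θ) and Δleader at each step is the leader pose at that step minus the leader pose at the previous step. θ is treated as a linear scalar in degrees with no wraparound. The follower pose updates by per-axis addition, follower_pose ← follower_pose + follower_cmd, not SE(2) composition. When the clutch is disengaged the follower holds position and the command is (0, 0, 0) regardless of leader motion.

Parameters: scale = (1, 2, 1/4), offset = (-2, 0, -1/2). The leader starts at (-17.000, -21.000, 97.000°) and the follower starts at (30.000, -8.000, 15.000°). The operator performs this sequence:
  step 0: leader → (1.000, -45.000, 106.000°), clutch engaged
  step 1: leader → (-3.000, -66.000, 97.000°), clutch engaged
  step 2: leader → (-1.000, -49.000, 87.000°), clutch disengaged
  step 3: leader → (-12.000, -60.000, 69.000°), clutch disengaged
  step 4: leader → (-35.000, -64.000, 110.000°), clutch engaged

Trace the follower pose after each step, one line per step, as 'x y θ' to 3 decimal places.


step 0: Δleader=(18.000, -24.000, 9.000°), engaged; cmd=(16.000, -48.000, 1.750°) → follower=(46.000, -56.000, 16.750°)
step 1: Δleader=(-4.000, -21.000, -9.000°), engaged; cmd=(-6.000, -42.000, -2.750°) → follower=(40.000, -98.000, 14.000°)
step 2: Δleader=(2.000, 17.000, -10.000°), disengaged; cmd=(0,0,0) → follower holds at (40.000, -98.000, 14.000°)
step 3: Δleader=(-11.000, -11.000, -18.000°), disengaged; cmd=(0,0,0) → follower holds at (40.000, -98.000, 14.000°)
step 4: Δleader=(-23.000, -4.000, 41.000°), engaged; cmd=(-25.000, -8.000, 9.750°) → follower=(15.000, -106.000, 23.750°)

46.000 -56.000 16.750
40.000 -98.000 14.000
40.000 -98.000 14.000
40.000 -98.000 14.000
15.000 -106.000 23.750


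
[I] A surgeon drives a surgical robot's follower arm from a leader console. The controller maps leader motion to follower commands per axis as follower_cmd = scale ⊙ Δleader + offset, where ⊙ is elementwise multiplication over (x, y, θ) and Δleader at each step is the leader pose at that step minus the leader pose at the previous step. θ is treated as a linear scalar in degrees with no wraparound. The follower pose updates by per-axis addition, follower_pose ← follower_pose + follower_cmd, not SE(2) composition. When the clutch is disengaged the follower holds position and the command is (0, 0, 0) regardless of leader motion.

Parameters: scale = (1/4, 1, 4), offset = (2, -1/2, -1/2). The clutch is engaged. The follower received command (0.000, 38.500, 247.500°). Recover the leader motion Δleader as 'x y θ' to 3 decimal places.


-8.000 39.000 62.000

axis x: (0.000 − 2) / (1/4) = -8.000
axis y: (38.500 − -1/2) / (1) = 39.000
axis θ: (247.500 − -1/2) / (4) = 62.000


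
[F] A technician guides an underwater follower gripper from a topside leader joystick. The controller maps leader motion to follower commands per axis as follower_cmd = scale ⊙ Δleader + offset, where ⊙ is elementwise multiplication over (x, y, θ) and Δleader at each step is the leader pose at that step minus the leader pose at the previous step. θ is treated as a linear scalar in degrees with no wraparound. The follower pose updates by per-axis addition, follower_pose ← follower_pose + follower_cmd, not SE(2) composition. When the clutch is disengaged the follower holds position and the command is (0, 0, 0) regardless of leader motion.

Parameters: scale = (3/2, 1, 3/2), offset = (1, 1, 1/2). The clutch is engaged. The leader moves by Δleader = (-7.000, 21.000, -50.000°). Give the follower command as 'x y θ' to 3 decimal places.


-9.500 22.000 -74.500

axis x: 3/2·-7.000 + 1 = -9.500
axis y: 1·21.000 + 1 = 22.000
axis θ: 3/2·-50.000 + 1/2 = -74.500


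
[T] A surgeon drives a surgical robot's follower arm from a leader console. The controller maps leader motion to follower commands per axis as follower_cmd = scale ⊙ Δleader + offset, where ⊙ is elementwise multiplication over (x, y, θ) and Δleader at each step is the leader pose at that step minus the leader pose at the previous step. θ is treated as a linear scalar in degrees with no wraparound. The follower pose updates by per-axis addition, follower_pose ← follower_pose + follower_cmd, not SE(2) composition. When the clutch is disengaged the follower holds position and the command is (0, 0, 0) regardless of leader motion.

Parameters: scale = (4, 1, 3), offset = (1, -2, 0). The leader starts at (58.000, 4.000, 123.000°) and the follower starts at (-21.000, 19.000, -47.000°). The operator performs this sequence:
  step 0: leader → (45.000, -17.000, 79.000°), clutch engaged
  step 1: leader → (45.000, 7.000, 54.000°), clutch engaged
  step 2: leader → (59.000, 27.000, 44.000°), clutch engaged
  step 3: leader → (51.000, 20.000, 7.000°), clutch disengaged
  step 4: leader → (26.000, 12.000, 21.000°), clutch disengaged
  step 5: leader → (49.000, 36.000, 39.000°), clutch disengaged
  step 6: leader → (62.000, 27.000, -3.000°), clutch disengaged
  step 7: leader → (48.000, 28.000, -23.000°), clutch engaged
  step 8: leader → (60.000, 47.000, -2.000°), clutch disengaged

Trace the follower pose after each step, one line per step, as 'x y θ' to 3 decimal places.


step 0: Δleader=(-13.000, -21.000, -44.000°), engaged; cmd=(-51.000, -23.000, -132.000°) → follower=(-72.000, -4.000, -179.000°)
step 1: Δleader=(0.000, 24.000, -25.000°), engaged; cmd=(1.000, 22.000, -75.000°) → follower=(-71.000, 18.000, -254.000°)
step 2: Δleader=(14.000, 20.000, -10.000°), engaged; cmd=(57.000, 18.000, -30.000°) → follower=(-14.000, 36.000, -284.000°)
step 3: Δleader=(-8.000, -7.000, -37.000°), disengaged; cmd=(0,0,0) → follower holds at (-14.000, 36.000, -284.000°)
step 4: Δleader=(-25.000, -8.000, 14.000°), disengaged; cmd=(0,0,0) → follower holds at (-14.000, 36.000, -284.000°)
step 5: Δleader=(23.000, 24.000, 18.000°), disengaged; cmd=(0,0,0) → follower holds at (-14.000, 36.000, -284.000°)
step 6: Δleader=(13.000, -9.000, -42.000°), disengaged; cmd=(0,0,0) → follower holds at (-14.000, 36.000, -284.000°)
step 7: Δleader=(-14.000, 1.000, -20.000°), engaged; cmd=(-55.000, -1.000, -60.000°) → follower=(-69.000, 35.000, -344.000°)
step 8: Δleader=(12.000, 19.000, 21.000°), disengaged; cmd=(0,0,0) → follower holds at (-69.000, 35.000, -344.000°)

-72.000 -4.000 -179.000
-71.000 18.000 -254.000
-14.000 36.000 -284.000
-14.000 36.000 -284.000
-14.000 36.000 -284.000
-14.000 36.000 -284.000
-14.000 36.000 -284.000
-69.000 35.000 -344.000
-69.000 35.000 -344.000


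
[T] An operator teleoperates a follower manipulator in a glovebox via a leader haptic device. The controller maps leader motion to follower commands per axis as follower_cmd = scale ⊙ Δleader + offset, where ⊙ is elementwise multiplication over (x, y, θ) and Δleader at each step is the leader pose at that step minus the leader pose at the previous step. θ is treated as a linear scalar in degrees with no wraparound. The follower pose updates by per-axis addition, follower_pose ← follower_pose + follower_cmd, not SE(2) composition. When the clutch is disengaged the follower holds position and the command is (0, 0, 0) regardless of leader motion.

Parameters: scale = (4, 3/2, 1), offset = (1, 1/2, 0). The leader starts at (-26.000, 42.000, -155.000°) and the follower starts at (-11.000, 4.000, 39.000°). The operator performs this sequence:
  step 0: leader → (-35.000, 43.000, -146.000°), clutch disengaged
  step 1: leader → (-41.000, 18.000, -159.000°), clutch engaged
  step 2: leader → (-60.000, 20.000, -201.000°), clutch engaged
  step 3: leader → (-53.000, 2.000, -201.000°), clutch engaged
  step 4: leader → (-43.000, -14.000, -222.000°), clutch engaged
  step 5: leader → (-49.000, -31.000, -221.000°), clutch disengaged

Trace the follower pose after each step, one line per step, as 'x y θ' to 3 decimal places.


step 0: Δleader=(-9.000, 1.000, 9.000°), disengaged; cmd=(0,0,0) → follower holds at (-11.000, 4.000, 39.000°)
step 1: Δleader=(-6.000, -25.000, -13.000°), engaged; cmd=(-23.000, -37.000, -13.000°) → follower=(-34.000, -33.000, 26.000°)
step 2: Δleader=(-19.000, 2.000, -42.000°), engaged; cmd=(-75.000, 3.500, -42.000°) → follower=(-109.000, -29.500, -16.000°)
step 3: Δleader=(7.000, -18.000, 0.000°), engaged; cmd=(29.000, -26.500, 0.000°) → follower=(-80.000, -56.000, -16.000°)
step 4: Δleader=(10.000, -16.000, -21.000°), engaged; cmd=(41.000, -23.500, -21.000°) → follower=(-39.000, -79.500, -37.000°)
step 5: Δleader=(-6.000, -17.000, 1.000°), disengaged; cmd=(0,0,0) → follower holds at (-39.000, -79.500, -37.000°)

-11.000 4.000 39.000
-34.000 -33.000 26.000
-109.000 -29.500 -16.000
-80.000 -56.000 -16.000
-39.000 -79.500 -37.000
-39.000 -79.500 -37.000


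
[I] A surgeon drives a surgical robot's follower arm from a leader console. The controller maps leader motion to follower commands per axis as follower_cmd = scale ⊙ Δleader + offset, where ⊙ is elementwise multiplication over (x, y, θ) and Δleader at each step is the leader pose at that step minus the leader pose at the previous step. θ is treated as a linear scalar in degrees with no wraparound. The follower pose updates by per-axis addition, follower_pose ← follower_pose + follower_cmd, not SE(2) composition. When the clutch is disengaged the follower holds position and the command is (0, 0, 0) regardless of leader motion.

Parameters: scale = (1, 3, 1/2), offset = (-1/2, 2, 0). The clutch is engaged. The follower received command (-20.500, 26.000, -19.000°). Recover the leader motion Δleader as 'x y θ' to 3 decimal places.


-20.000 8.000 -38.000

axis x: (-20.500 − -1/2) / (1) = -20.000
axis y: (26.000 − 2) / (3) = 8.000
axis θ: (-19.000 − 0) / (1/2) = -38.000


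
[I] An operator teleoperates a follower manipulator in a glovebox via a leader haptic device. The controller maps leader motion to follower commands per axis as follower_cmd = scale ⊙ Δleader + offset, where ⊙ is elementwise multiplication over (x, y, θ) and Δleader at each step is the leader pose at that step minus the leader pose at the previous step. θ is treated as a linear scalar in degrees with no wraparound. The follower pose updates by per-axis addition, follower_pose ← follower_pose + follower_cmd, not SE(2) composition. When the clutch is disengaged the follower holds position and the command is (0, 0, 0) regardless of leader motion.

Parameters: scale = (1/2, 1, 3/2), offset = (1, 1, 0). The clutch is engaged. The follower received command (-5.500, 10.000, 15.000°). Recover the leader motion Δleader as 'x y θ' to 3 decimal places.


-13.000 9.000 10.000

axis x: (-5.500 − 1) / (1/2) = -13.000
axis y: (10.000 − 1) / (1) = 9.000
axis θ: (15.000 − 0) / (3/2) = 10.000


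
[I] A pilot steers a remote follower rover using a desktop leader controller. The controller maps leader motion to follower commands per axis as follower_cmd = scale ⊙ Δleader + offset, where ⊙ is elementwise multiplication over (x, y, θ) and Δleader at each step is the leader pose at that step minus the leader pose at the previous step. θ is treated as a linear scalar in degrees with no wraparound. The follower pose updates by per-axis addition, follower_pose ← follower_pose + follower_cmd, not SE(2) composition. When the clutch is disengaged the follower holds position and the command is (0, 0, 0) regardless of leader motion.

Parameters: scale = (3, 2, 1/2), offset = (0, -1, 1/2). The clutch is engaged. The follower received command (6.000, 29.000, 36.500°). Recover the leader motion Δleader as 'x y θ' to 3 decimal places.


axis x: (6.000 − 0) / (3) = 2.000
axis y: (29.000 − -1) / (2) = 15.000
axis θ: (36.500 − 1/2) / (1/2) = 72.000

2.000 15.000 72.000


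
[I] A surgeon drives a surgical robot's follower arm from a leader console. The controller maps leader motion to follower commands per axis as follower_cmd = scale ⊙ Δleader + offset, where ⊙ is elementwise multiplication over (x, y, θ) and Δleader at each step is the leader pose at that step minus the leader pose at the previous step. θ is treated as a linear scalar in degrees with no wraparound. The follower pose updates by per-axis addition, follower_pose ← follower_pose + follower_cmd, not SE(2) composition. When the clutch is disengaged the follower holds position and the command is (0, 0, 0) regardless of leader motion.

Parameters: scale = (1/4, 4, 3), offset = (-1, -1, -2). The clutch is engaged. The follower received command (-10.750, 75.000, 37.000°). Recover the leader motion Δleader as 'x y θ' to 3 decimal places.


-39.000 19.000 13.000

axis x: (-10.750 − -1) / (1/4) = -39.000
axis y: (75.000 − -1) / (4) = 19.000
axis θ: (37.000 − -2) / (3) = 13.000


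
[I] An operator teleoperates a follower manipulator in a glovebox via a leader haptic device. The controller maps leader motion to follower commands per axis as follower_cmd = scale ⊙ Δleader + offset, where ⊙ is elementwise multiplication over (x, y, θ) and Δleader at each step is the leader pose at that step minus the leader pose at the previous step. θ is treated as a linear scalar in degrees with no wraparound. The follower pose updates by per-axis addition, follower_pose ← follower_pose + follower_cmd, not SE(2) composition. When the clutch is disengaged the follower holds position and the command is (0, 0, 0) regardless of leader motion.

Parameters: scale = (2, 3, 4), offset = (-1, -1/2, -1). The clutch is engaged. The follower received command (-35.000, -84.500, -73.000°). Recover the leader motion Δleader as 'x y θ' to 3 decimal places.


-17.000 -28.000 -18.000

axis x: (-35.000 − -1) / (2) = -17.000
axis y: (-84.500 − -1/2) / (3) = -28.000
axis θ: (-73.000 − -1) / (4) = -18.000
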